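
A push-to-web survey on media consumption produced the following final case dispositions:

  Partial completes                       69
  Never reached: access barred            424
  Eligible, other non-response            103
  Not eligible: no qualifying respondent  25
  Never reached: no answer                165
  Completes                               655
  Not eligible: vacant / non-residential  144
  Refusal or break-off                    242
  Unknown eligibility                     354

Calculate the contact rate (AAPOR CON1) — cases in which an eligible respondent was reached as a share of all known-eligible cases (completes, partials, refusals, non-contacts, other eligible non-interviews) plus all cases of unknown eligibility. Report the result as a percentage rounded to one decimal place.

53.1%

Never reached = 165 + 424 = 589
Screened out, ineligible = 25 + 144 = 169
Numerator → 655 + 69 + 242 + 103 = 1069
Denom → 655 + 69 + 242 + 589 + 103 + 354 = 2012
CON1 = 1069 / 2012 = 0.5313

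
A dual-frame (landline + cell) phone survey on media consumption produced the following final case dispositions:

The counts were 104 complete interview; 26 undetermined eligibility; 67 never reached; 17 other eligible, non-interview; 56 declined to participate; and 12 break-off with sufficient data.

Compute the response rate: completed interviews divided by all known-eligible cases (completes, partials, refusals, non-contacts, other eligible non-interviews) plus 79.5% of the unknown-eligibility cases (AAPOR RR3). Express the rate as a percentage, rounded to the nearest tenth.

Num → 104
Determined eligible → 104 + 12 + 56 + 67 + 17 = 256
Eligible share of unknowns → 0.7950 × 26 = 20.67
Denominator → 256 + 20.67 = 276.67
RR3 = 104 / 276.67 = 0.3759

37.6%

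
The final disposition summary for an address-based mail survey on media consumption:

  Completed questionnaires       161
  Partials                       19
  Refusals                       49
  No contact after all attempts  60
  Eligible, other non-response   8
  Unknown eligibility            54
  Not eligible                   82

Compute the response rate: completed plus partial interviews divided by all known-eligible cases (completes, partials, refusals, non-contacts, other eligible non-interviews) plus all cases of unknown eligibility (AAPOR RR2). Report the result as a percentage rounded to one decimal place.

Numerator: 161 + 19 = 180
Base: 161 + 19 + 49 + 60 + 8 + 54 = 351
RR2 = 180 / 351 = 0.5128

51.3%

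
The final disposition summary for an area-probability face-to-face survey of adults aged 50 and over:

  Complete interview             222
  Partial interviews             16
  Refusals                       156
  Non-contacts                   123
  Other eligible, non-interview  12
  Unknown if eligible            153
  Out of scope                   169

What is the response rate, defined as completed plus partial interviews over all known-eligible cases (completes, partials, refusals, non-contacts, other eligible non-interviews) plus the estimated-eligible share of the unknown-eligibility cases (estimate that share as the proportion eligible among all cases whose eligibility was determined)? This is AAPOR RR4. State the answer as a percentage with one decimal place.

Top = 222 + 16 = 238
Determined eligible = 222 + 16 + 156 + 123 + 12 = 529
e = 529 / (529 + 169) = 529 / 698 = 0.7579
Estimated eligible among unknowns = 0.7579 × 153 = 115.96
Denom = 529 + 115.96 = 644.96
RR4 = 238 / 644.96 = 0.3690

36.9%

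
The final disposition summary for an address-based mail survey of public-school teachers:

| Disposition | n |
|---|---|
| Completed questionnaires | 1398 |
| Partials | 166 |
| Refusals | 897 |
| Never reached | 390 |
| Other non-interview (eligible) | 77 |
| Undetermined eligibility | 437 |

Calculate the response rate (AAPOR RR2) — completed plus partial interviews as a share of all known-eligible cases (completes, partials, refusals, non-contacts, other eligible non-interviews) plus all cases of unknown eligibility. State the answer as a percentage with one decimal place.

Top = 1398 + 166 = 1564
Denominator = 1398 + 166 + 897 + 390 + 77 + 437 = 3365
RR2 = 1564 / 3365 = 0.4648

46.5%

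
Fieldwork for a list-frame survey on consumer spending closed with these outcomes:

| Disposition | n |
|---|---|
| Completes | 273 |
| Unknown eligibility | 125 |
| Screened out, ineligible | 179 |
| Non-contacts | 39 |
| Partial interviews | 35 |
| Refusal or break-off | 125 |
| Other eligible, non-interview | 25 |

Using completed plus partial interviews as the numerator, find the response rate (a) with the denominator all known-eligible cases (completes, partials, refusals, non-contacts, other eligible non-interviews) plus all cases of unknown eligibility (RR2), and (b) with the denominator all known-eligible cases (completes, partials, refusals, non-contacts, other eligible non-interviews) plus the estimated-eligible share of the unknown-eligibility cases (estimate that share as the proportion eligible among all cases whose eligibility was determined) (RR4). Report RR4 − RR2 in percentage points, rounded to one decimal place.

Top: 273 + 35 = 308
Base: 273 + 35 + 125 + 39 + 25 + 125 = 622
RR2 = 308 / 622 = 0.4952
Eligible (known): 273 + 35 + 125 + 39 + 25 = 497
e = 497 / (497 + 179) = 497 / 676 = 0.7352
Estimated eligible among unknowns: 0.7352 × 125 = 91.90
Base: 497 + 91.90 = 588.90
RR4 = 308 / 588.90 = 0.5230
Difference = 52.30 − 49.52 = 2.78 percentage points

2.8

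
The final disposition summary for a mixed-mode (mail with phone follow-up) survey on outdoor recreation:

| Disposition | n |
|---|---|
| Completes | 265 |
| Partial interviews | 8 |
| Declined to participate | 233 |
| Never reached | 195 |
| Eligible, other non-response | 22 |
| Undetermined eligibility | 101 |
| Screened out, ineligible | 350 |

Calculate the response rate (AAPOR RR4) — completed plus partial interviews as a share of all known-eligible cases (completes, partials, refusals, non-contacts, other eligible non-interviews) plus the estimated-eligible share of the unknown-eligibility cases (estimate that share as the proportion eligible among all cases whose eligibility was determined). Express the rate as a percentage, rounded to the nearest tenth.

34.5%

Numerator: 265 + 8 = 273
Eligible (known): 265 + 8 + 233 + 195 + 22 = 723
e = 723 / (723 + 350) = 723 / 1073 = 0.6738
Estimated eligible among unknowns: 0.6738 × 101 = 68.05
Denominator: 723 + 68.05 = 791.05
RR4 = 273 / 791.05 = 0.3451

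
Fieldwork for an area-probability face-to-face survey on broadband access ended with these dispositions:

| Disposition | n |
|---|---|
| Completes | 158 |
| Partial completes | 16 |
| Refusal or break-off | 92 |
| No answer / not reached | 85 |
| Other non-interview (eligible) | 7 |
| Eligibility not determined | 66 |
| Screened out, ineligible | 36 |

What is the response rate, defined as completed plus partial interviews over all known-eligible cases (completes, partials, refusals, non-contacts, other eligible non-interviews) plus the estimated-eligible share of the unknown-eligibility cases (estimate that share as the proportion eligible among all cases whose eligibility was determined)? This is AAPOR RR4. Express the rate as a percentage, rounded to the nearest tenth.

41.6%

Numerator → 158 + 16 = 174
Eligible (known) → 158 + 16 + 92 + 85 + 7 = 358
e = 358 / (358 + 36) = 358 / 394 = 0.9086
Eligible share of unknowns → 0.9086 × 66 = 59.97
Denominator → 358 + 59.97 = 417.97
RR4 = 174 / 417.97 = 0.4163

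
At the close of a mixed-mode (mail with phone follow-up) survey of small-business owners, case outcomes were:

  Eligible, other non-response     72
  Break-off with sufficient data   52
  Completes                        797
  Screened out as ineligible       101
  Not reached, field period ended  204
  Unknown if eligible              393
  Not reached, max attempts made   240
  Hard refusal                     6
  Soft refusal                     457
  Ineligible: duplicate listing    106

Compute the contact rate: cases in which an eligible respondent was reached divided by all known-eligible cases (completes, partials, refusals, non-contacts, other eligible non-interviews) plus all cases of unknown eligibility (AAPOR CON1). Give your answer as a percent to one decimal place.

62.3%

Refused = 6 + 457 = 463
No contact after all attempts = 204 + 240 = 444
Ineligible = 101 + 106 = 207
Numerator → 797 + 52 + 463 + 72 = 1384
Denominator → 797 + 52 + 463 + 444 + 72 + 393 = 2221
CON1 = 1384 / 2221 = 0.6231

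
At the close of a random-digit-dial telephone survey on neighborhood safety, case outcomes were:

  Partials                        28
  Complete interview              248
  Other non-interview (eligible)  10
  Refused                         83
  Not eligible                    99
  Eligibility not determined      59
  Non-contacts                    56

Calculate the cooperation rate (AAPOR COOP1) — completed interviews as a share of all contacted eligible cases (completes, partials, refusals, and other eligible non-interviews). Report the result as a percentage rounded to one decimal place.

Top: 248
Base: 248 + 28 + 83 + 10 = 369
COOP1 = 248 / 369 = 0.6721

67.2%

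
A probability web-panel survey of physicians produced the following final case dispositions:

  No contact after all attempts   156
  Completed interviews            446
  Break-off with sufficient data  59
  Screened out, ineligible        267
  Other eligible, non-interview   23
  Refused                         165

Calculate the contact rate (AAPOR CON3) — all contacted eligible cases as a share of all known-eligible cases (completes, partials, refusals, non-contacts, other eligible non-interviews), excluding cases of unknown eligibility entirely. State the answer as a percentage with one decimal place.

81.6%

Top = 446 + 59 + 165 + 23 = 693
Denom = 446 + 59 + 165 + 156 + 23 = 849
CON3 = 693 / 849 = 0.8163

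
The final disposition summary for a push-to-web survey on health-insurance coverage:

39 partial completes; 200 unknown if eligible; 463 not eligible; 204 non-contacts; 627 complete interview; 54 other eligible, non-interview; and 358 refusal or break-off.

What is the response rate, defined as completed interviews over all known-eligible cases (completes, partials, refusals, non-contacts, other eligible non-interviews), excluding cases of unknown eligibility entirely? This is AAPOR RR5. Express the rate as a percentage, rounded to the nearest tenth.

48.9%

Numerator = 627
Denominator = 627 + 39 + 358 + 204 + 54 = 1282
RR5 = 627 / 1282 = 0.4891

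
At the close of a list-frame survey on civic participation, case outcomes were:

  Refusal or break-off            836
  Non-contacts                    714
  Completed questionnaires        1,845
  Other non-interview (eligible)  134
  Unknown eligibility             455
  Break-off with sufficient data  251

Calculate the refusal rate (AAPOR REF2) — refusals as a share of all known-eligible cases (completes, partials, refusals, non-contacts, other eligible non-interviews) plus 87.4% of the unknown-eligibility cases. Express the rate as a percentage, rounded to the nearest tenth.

Top = 836
Eligible (known) = 1845 + 251 + 836 + 714 + 134 = 3780
Estimated eligible among unknowns = 0.8740 × 455 = 397.67
Denom = 3780 + 397.67 = 4177.67
REF2 = 836 / 4177.67 = 0.2001

20.0%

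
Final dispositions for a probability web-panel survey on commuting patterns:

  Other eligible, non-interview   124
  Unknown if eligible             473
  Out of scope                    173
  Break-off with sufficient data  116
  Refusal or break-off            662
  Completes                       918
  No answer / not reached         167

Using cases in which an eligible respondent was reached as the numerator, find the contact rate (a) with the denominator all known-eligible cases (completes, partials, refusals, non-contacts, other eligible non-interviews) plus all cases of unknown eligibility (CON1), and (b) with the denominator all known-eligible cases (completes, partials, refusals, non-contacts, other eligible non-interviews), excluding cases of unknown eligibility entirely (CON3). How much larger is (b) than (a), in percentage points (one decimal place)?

Top = 918 + 116 + 662 + 124 = 1820
Base = 918 + 116 + 662 + 167 + 124 + 473 = 2460
CON1 = 1820 / 2460 = 0.7398
Base = 918 + 116 + 662 + 167 + 124 = 1987
CON3 = 1820 / 1987 = 0.9160
Difference = 91.60 − 73.98 = 17.62 percentage points

17.6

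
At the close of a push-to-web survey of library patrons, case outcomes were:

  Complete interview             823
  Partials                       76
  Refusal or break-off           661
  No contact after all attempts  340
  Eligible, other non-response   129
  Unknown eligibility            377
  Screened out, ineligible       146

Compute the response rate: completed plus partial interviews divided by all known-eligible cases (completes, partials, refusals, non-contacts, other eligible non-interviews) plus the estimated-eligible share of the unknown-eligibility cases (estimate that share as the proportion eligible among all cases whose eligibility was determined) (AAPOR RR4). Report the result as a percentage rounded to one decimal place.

Num = 823 + 76 = 899
Eligible (known) = 823 + 76 + 661 + 340 + 129 = 2029
e = 2029 / (2029 + 146) = 2029 / 2175 = 0.9329
e × U = 0.9329 × 377 = 351.70
Denominator = 2029 + 351.70 = 2380.70
RR4 = 899 / 2380.70 = 0.3776

37.8%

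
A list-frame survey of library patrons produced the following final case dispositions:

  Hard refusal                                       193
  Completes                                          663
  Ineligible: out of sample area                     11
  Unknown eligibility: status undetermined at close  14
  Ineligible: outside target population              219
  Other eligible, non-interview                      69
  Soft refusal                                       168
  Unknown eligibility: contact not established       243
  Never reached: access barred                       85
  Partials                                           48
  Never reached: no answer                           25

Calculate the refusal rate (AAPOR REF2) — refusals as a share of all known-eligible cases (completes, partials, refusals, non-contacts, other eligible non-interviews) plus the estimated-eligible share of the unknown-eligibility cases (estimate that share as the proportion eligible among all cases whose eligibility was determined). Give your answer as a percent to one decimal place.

24.6%

Declined to participate = 193 + 168 = 361
Never reached = 25 + 85 = 110
Unknown eligibility = 243 + 14 = 257
Screened out, ineligible = 219 + 11 = 230
Numerator → 361
Determined eligible → 663 + 48 + 361 + 110 + 69 = 1251
e = 1251 / (1251 + 230) = 1251 / 1481 = 0.8447
Eligible share of unknowns → 0.8447 × 257 = 217.09
Denominator → 1251 + 217.09 = 1468.09
REF2 = 361 / 1468.09 = 0.2459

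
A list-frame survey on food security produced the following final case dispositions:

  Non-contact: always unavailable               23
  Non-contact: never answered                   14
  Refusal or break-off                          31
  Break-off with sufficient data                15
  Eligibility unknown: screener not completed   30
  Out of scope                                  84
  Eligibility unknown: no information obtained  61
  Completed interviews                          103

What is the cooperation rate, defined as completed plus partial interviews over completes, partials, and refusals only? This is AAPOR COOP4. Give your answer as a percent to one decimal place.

79.2%

Non-contacts = 14 + 23 = 37
Undetermined eligibility = 30 + 61 = 91
Top = 103 + 15 = 118
Denom = 103 + 15 + 31 = 149
COOP4 = 118 / 149 = 0.7919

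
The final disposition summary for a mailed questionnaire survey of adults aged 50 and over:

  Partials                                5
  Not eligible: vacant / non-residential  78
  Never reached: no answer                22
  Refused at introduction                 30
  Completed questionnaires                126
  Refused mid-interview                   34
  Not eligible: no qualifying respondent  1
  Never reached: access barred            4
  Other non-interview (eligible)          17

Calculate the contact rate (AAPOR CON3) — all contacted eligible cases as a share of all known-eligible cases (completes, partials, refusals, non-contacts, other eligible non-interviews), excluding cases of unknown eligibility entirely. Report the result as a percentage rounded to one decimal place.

Declined to participate = 30 + 34 = 64
Never reached = 22 + 4 = 26
Screened out, ineligible = 1 + 78 = 79
Numerator → 126 + 5 + 64 + 17 = 212
Denominator → 126 + 5 + 64 + 26 + 17 = 238
CON3 = 212 / 238 = 0.8908

89.1%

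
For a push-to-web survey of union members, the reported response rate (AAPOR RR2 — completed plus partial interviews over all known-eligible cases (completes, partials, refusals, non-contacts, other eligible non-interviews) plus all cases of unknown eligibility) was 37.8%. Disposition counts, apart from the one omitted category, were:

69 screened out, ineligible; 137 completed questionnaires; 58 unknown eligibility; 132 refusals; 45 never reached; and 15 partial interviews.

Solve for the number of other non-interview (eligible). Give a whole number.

Num: 137 + 15 = 152
RR2 = 152 / D = 0.378
D = 152 / 0.378 = 402.1
Remaining denominator categories sum to 387
other non-interview (eligible) = 402.1 − 387 ≈ 15

15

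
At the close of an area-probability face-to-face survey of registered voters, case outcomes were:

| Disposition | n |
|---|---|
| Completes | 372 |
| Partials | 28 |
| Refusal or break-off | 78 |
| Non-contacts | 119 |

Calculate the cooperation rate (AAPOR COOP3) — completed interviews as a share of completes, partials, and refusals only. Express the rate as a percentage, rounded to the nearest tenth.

Numerator → 372
Denominator → 372 + 28 + 78 = 478
COOP3 = 372 / 478 = 0.7782

77.8%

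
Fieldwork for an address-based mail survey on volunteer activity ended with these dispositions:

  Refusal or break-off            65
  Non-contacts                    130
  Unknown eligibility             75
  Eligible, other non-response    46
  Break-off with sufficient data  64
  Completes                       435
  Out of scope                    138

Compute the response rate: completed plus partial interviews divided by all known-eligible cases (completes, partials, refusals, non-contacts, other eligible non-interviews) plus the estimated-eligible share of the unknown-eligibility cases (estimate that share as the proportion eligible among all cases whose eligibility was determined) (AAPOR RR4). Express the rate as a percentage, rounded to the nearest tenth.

Numerator: 435 + 64 = 499
Known eligible: 435 + 64 + 65 + 130 + 46 = 740
e = 740 / (740 + 138) = 740 / 878 = 0.8428
Estimated eligible among unknowns: 0.8428 × 75 = 63.21
Denominator: 740 + 63.21 = 803.21
RR4 = 499 / 803.21 = 0.6213

62.1%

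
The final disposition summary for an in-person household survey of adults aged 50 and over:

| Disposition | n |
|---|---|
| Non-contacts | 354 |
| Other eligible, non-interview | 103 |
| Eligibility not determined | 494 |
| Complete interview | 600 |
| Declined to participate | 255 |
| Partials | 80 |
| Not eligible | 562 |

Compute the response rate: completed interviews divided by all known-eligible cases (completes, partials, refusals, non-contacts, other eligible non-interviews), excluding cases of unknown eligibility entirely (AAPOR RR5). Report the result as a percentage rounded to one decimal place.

43.1%

Num = 600
Denom = 600 + 80 + 255 + 354 + 103 = 1392
RR5 = 600 / 1392 = 0.4310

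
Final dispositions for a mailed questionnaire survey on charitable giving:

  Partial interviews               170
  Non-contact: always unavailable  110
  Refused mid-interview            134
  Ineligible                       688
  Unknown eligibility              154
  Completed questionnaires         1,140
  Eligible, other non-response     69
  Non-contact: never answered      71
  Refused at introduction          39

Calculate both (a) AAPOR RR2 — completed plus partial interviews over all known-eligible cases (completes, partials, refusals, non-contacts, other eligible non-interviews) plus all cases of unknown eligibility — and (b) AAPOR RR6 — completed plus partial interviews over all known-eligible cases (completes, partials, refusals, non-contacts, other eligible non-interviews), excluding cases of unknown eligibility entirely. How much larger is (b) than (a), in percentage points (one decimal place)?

Refusal or break-off = 39 + 134 = 173
No answer / not reached = 71 + 110 = 181
Top = 1140 + 170 = 1310
Base = 1140 + 170 + 173 + 181 + 69 + 154 = 1887
RR2 = 1310 / 1887 = 0.6942
Base = 1140 + 170 + 173 + 181 + 69 = 1733
RR6 = 1310 / 1733 = 0.7559
Difference = 75.59 − 69.42 = 6.17 percentage points

6.2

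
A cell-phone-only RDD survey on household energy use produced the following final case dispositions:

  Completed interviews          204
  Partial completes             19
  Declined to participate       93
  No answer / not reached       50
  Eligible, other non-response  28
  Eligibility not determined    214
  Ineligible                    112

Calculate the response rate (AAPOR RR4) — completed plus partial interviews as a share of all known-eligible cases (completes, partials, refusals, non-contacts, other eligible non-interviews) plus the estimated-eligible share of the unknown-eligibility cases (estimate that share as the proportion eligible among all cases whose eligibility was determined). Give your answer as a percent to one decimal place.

39.8%

Top → 204 + 19 = 223
Known eligible → 204 + 19 + 93 + 50 + 28 = 394
e = 394 / (394 + 112) = 394 / 506 = 0.7787
Eligible share of unknowns → 0.7787 × 214 = 166.64
Base → 394 + 166.64 = 560.64
RR4 = 223 / 560.64 = 0.3978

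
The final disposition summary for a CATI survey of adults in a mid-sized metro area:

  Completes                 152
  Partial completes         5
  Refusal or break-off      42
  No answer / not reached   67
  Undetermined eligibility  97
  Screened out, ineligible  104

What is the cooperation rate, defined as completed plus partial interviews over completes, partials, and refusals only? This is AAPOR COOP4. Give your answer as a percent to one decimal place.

Num → 152 + 5 = 157
Denominator → 152 + 5 + 42 = 199
COOP4 = 157 / 199 = 0.7889

78.9%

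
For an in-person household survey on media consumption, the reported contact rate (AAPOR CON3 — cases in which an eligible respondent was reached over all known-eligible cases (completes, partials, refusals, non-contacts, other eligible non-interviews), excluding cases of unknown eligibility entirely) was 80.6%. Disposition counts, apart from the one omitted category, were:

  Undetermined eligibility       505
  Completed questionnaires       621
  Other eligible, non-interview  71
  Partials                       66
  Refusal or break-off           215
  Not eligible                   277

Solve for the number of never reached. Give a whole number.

234

Top = 621 + 66 + 215 + 71 = 973
CON3 = 973 / D = 0.806
D = 973 / 0.806 = 1207.2
Remaining denominator categories sum to 973
never reached = 1207.2 − 973 ≈ 234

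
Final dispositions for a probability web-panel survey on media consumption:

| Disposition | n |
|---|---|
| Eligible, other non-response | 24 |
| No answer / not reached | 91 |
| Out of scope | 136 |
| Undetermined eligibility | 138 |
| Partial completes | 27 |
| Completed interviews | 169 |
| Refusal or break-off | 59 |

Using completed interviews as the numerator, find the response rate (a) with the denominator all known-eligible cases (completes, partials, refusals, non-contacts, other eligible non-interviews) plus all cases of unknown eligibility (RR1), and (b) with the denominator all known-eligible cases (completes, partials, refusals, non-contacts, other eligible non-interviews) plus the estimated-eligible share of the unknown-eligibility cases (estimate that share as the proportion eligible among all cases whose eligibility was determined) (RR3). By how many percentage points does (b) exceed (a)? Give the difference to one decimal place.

Top → 169
Denominator → 169 + 27 + 59 + 91 + 24 + 138 = 508
RR1 = 169 / 508 = 0.3327
Eligible (known) → 169 + 27 + 59 + 91 + 24 = 370
e = 370 / (370 + 136) = 370 / 506 = 0.7312
e × U → 0.7312 × 138 = 100.91
Denominator → 370 + 100.91 = 470.91
RR3 = 169 / 470.91 = 0.3589
Difference = 35.89 − 33.27 = 2.62 percentage points

2.6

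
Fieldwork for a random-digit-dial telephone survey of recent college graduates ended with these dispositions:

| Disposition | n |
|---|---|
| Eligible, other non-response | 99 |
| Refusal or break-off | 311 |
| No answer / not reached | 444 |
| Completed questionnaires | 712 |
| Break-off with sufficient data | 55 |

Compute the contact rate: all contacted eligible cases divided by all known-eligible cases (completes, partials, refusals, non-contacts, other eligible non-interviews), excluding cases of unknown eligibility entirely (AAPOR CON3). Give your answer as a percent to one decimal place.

Num → 712 + 55 + 311 + 99 = 1177
Denom → 712 + 55 + 311 + 444 + 99 = 1621
CON3 = 1177 / 1621 = 0.7261

72.6%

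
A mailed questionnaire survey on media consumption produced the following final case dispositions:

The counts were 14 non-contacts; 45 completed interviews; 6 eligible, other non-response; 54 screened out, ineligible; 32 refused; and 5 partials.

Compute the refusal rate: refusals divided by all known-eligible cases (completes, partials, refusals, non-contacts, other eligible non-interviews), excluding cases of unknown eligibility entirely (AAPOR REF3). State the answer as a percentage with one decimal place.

Numerator = 32
Denominator = 45 + 5 + 32 + 14 + 6 = 102
REF3 = 32 / 102 = 0.3137

31.4%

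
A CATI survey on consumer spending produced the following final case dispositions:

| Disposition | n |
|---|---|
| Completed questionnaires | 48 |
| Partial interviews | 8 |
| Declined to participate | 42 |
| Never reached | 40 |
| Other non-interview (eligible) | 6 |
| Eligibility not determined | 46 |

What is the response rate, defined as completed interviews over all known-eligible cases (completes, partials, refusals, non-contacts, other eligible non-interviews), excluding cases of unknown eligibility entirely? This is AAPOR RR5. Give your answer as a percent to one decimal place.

33.3%

Num = 48
Denom = 48 + 8 + 42 + 40 + 6 = 144
RR5 = 48 / 144 = 0.3333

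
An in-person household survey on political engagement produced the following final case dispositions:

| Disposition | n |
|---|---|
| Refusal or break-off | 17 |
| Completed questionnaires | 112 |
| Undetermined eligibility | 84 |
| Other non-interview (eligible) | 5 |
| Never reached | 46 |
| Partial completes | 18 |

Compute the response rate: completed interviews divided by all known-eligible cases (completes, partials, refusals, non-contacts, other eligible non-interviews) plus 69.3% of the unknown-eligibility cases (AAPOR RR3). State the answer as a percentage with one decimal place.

Top = 112
Determined eligible = 112 + 18 + 17 + 46 + 5 = 198
e × U = 0.6930 × 84 = 58.21
Denom = 198 + 58.21 = 256.21
RR3 = 112 / 256.21 = 0.4371

43.7%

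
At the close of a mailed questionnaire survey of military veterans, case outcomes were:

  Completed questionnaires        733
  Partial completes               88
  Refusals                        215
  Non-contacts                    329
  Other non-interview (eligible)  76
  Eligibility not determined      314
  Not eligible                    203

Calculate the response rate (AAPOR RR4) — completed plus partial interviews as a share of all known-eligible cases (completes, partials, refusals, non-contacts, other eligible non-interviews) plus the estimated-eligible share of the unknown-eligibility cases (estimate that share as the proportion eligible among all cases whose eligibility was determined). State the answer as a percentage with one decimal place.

Numerator: 733 + 88 = 821
Known eligible: 733 + 88 + 215 + 329 + 76 = 1441
e = 1441 / (1441 + 203) = 1441 / 1644 = 0.8765
e × U: 0.8765 × 314 = 275.22
Denominator: 1441 + 275.22 = 1716.22
RR4 = 821 / 1716.22 = 0.4784

47.8%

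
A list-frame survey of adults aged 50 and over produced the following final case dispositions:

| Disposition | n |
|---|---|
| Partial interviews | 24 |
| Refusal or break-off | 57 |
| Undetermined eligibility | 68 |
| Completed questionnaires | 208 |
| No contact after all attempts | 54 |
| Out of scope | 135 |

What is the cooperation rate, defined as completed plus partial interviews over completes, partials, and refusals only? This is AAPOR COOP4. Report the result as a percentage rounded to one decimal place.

Numerator = 208 + 24 = 232
Denom = 208 + 24 + 57 = 289
COOP4 = 232 / 289 = 0.8028

80.3%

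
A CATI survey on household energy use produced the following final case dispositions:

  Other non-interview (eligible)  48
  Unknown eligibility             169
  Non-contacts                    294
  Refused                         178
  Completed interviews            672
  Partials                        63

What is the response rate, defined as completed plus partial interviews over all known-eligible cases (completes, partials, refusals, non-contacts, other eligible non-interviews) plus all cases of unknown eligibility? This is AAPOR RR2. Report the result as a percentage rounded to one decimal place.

Numerator: 672 + 63 = 735
Base: 672 + 63 + 178 + 294 + 48 + 169 = 1424
RR2 = 735 / 1424 = 0.5162

51.6%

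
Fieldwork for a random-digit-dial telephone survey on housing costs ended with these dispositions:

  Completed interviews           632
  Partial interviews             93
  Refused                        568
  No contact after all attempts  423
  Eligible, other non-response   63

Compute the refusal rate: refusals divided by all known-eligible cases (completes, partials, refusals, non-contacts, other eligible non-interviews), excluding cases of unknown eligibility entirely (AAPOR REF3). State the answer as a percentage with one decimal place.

Num → 568
Denom → 632 + 93 + 568 + 423 + 63 = 1779
REF3 = 568 / 1779 = 0.3193

31.9%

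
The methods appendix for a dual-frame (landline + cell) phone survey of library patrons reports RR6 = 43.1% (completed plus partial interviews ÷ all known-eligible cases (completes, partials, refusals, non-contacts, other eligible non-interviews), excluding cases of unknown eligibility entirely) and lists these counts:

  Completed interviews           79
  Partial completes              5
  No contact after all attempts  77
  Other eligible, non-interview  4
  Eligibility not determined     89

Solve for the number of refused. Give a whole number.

Top → 79 + 5 = 84
RR6 = 84 / D = 0.431
D = 84 / 0.431 = 194.9
Remaining denominator categories sum to 165
refused = 194.9 − 165 ≈ 30

30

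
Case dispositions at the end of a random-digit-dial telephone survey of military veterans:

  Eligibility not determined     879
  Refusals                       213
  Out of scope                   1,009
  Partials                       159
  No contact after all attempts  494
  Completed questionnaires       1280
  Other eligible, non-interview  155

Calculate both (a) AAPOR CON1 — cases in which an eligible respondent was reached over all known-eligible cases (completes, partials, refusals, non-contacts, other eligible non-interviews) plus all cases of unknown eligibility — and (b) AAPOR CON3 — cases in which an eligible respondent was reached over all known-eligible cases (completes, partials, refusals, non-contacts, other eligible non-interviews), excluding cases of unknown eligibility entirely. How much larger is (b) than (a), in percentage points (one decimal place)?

Num → 1280 + 159 + 213 + 155 = 1807
Denominator → 1280 + 159 + 213 + 494 + 155 + 879 = 3180
CON1 = 1807 / 3180 = 0.5682
Denominator → 1280 + 159 + 213 + 494 + 155 = 2301
CON3 = 1807 / 2301 = 0.7853
Difference = 78.53 − 56.82 = 21.71 percentage points

21.7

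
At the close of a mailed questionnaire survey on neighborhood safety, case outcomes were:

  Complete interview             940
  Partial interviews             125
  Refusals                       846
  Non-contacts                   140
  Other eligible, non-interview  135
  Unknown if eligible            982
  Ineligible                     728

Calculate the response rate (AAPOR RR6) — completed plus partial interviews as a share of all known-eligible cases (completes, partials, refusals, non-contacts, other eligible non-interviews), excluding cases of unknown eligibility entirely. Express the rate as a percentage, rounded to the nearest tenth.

Numerator = 940 + 125 = 1065
Base = 940 + 125 + 846 + 140 + 135 = 2186
RR6 = 1065 / 2186 = 0.4872

48.7%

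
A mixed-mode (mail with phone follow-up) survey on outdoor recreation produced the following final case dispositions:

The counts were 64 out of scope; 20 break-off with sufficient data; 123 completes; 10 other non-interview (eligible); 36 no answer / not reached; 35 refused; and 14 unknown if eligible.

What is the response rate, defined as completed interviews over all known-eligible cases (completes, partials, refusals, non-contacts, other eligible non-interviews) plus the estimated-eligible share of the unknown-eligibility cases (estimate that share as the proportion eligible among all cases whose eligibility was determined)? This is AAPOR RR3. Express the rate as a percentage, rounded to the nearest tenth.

52.4%

Numerator = 123
Known eligible = 123 + 20 + 35 + 36 + 10 = 224
e = 224 / (224 + 64) = 224 / 288 = 0.7778
e × U = 0.7778 × 14 = 10.89
Base = 224 + 10.89 = 234.89
RR3 = 123 / 234.89 = 0.5236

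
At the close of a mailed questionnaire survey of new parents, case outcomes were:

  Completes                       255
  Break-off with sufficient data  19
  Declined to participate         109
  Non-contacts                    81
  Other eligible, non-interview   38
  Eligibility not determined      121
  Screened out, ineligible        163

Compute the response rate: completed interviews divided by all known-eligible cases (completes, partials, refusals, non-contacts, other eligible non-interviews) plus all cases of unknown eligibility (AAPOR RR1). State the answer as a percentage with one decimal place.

Top = 255
Denom = 255 + 19 + 109 + 81 + 38 + 121 = 623
RR1 = 255 / 623 = 0.4093

40.9%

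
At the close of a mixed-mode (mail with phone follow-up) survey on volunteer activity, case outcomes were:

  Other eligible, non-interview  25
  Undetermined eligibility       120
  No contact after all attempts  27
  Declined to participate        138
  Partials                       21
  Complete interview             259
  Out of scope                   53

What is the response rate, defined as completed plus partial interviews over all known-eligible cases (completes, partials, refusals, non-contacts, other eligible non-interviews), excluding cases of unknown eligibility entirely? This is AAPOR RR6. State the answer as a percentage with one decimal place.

59.6%

Numerator → 259 + 21 = 280
Denominator → 259 + 21 + 138 + 27 + 25 = 470
RR6 = 280 / 470 = 0.5957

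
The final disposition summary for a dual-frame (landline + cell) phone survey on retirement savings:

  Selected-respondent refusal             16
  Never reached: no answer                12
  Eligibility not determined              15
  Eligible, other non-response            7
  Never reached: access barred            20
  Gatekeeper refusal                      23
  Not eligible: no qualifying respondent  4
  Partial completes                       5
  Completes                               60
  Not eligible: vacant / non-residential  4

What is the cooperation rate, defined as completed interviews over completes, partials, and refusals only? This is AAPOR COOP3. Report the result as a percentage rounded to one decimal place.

Declined to participate = 23 + 16 = 39
Never reached = 12 + 20 = 32
Ineligible = 4 + 4 = 8
Num = 60
Denom = 60 + 5 + 39 = 104
COOP3 = 60 / 104 = 0.5769

57.7%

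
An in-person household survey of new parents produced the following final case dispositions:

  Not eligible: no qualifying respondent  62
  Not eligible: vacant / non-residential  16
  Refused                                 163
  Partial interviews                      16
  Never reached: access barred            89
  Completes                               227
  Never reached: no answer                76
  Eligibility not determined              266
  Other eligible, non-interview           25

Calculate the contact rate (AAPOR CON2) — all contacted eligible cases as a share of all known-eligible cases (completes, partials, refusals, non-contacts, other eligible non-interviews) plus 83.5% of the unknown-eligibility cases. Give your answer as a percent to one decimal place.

52.7%

Never reached = 76 + 89 = 165
Screened out, ineligible = 62 + 16 = 78
Numerator = 227 + 16 + 163 + 25 = 431
Eligible (known) = 227 + 16 + 163 + 165 + 25 = 596
Eligible share of unknowns = 0.8350 × 266 = 222.11
Base = 596 + 222.11 = 818.11
CON2 = 431 / 818.11 = 0.5268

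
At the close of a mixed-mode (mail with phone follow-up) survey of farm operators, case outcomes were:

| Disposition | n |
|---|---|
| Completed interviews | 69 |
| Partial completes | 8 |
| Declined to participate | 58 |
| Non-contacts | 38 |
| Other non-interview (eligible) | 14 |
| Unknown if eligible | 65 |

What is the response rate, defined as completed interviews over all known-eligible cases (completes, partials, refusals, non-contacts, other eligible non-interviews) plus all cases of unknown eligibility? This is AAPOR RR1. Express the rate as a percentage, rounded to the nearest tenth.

Num: 69
Base: 69 + 8 + 58 + 38 + 14 + 65 = 252
RR1 = 69 / 252 = 0.2738

27.4%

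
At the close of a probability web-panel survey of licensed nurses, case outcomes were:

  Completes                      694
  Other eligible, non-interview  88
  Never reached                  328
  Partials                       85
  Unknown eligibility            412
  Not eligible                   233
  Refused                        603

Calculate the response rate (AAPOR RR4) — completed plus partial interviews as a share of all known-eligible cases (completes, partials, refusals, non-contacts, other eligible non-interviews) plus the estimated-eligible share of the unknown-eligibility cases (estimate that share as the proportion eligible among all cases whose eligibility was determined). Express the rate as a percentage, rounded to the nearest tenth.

Num: 694 + 85 = 779
Known eligible: 694 + 85 + 603 + 328 + 88 = 1798
e = 1798 / (1798 + 233) = 1798 / 2031 = 0.8853
Estimated eligible among unknowns: 0.8853 × 412 = 364.74
Base: 1798 + 364.74 = 2162.74
RR4 = 779 / 2162.74 = 0.3602

36.0%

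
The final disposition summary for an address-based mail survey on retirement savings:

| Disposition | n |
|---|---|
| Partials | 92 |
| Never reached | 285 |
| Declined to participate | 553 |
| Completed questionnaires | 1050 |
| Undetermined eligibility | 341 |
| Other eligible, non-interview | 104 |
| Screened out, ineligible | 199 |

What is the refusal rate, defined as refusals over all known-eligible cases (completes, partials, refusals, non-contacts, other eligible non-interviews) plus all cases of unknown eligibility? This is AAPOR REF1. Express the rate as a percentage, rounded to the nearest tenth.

Numerator: 553
Base: 1050 + 92 + 553 + 285 + 104 + 341 = 2425
REF1 = 553 / 2425 = 0.2280

22.8%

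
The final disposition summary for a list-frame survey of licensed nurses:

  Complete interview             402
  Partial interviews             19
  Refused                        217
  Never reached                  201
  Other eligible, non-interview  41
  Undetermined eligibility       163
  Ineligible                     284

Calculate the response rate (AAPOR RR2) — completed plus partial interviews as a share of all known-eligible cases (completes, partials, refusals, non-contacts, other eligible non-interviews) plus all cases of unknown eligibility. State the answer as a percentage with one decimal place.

40.4%

Top: 402 + 19 = 421
Denominator: 402 + 19 + 217 + 201 + 41 + 163 = 1043
RR2 = 421 / 1043 = 0.4036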